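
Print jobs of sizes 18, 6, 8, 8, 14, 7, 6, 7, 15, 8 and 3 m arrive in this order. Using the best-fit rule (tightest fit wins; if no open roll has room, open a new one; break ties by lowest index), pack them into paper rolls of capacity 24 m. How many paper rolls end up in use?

  18 → roll 1 (new)  [load 18/24]
  6 → roll 1  [load 24/24]
  8 → roll 2 (new)  [load 8/24]
  8 → roll 2  [load 16/24]
  14 → roll 3 (new)  [load 14/24]
  7 → roll 2  [load 23/24]
  6 → roll 3  [load 20/24]
  7 → roll 4 (new)  [load 7/24]
  15 → roll 4  [load 22/24]
  8 → roll 5 (new)  [load 8/24]
  3 → roll 3  [load 23/24]
5 paper rolls opened.

5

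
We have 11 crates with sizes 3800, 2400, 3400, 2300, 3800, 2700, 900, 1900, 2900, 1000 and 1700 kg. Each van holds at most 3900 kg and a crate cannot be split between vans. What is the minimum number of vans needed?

8

Total = 3800 + 3800 + 3400 + 2900 + 2700 + 2400 + 2300 + 1900 + 1700 + 1000 + 900 = 26800 kg.
Lower bound: ⌈26800/3900⌉ = 7 vans.
A packing using 8 vans:
  van 1: 3800 = 3800
  van 2: 3800 = 3800
  van 3: 3400 = 3400
  van 4: 2900 + 1000 = 3900
  van 5: 2700 + 900 = 3600
  van 6: 2400 = 2400
  van 7: 2300 = 2300
  van 8: 1900 + 1700 = 3600
No arrangement into 7 vans stays within capacity, so 8 is optimal.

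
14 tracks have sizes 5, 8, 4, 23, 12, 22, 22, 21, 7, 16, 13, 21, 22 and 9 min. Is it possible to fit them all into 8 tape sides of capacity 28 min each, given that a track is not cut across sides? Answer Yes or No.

No

Total = 205 min; ⌈205/28⌉ = 8.
The bound of 8 does not rule out 8, but exhaustive search shows no assignment into 8 tape sides of capacity 28 min exists — the minimum is 9.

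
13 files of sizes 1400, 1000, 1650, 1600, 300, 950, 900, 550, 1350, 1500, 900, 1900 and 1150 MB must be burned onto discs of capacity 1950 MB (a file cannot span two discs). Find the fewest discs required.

9

Total = 1900 + 1650 + 1600 + 1500 + 1400 + 1350 + 1150 + 1000 + 950 + 900 + 900 + 550 + 300 = 15150 MB.
Lower bound: ⌈15150/1950⌉ = 8 discs.
A packing using 9 discs:
  disc 1: 1900 = 1900
  disc 2: 1650 + 300 = 1950
  disc 3: 1600 = 1600
  disc 4: 1500 = 1500
  disc 5: 1400 + 550 = 1950
  disc 6: 1350 = 1350
  disc 7: 1150 = 1150
  disc 8: 1000 + 950 = 1950
  disc 9: 900 + 900 = 1800
No arrangement into 8 discs stays within capacity, so 9 is optimal.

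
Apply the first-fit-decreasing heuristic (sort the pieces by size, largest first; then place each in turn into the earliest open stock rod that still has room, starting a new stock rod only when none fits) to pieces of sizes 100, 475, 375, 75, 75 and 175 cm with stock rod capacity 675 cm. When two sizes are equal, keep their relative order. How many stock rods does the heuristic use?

2

Sorted descending: 475, 375, 175, 100, 75, 75.
  475 → stock rod 1 (new)  [load 475/675]
  375 → stock rod 2 (new)  [load 375/675]
  175 → stock rod 1  [load 650/675]
  100 → stock rod 2  [load 475/675]
  75 → stock rod 2  [load 550/675]
  75 → stock rod 2  [load 625/675]
2 stock rods opened.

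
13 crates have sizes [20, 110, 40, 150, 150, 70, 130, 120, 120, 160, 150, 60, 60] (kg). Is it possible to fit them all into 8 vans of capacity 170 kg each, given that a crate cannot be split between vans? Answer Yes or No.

No

Total = 1340 kg; ⌈1340/170⌉ = 8.
The bound of 8 does not rule out 8, but exhaustive search shows no assignment into 8 vans of capacity 170 kg exists — the minimum is 9.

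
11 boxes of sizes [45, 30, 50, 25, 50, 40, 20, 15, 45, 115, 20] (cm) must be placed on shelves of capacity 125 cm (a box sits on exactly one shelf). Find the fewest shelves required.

Total = 115 + 50 + 50 + 45 + 45 + 40 + 30 + 25 + 20 + 20 + 15 = 455 cm.
Lower bound: ⌈455/125⌉ = 4 shelves.
A packing using 4 shelves:
  shelf 1: 115 = 115
  shelf 2: 50 + 50 + 25 = 125
  shelf 3: 45 + 45 + 30 = 120
  shelf 4: 40 + 20 + 20 + 15 = 95
This matches the lower bound, so 4 is optimal.

4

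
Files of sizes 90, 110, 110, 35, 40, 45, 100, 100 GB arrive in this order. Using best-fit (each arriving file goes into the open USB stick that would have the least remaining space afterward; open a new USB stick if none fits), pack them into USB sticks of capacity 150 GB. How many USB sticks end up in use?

  90 → USB stick 1 (new)  [load 90/150]
  110 → USB stick 2 (new)  [load 110/150]
  110 → USB stick 3 (new)  [load 110/150]
  35 → USB stick 2  [load 145/150]
  40 → USB stick 3  [load 150/150]
  45 → USB stick 1  [load 135/150]
  100 → USB stick 4 (new)  [load 100/150]
  100 → USB stick 5 (new)  [load 100/150]
5 USB sticks opened.

5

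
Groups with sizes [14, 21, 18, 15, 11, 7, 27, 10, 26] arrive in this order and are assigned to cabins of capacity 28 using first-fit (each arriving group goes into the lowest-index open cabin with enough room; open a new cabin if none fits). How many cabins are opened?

6

  14 → cabin 1 (new)  [load 14/28]
  21 → cabin 2 (new)  [load 21/28]
  18 → cabin 3 (new)  [load 18/28]
  15 → cabin 4 (new)  [load 15/28]
  11 → cabin 1  [load 25/28]
  7 → cabin 2  [load 28/28]
  27 → cabin 5 (new)  [load 27/28]
  10 → cabin 3  [load 28/28]
  26 → cabin 6 (new)  [load 26/28]
6 cabins opened.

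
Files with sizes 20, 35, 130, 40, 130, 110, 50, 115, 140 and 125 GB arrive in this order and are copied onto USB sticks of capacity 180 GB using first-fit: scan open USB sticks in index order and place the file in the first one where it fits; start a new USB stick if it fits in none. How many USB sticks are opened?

  20 → USB stick 1 (new)  [load 20/180]
  35 → USB stick 1  [load 55/180]
  130 → USB stick 2 (new)  [load 130/180]
  40 → USB stick 1  [load 95/180]
  130 → USB stick 3 (new)  [load 130/180]
  110 → USB stick 4 (new)  [load 110/180]
  50 → USB stick 1  [load 145/180]
  115 → USB stick 5 (new)  [load 115/180]
  140 → USB stick 6 (new)  [load 140/180]
  125 → USB stick 7 (new)  [load 125/180]
7 USB sticks opened.

7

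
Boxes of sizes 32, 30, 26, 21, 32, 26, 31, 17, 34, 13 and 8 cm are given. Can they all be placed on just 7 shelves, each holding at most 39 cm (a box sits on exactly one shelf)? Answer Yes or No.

No

Total = 270 cm; ⌈270/39⌉ = 7.
8 boxes each exceed half the capacity and cannot share a shelf, forcing at least 8 shelves.
At least 8 shelves are required, but only 7 are allowed.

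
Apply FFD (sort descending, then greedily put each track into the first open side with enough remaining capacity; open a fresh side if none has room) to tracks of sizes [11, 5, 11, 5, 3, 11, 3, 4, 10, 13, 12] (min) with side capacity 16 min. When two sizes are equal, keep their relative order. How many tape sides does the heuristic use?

Sorted descending: 13, 12, 11, 11, 11, 10, 5, 5, 4, 3, 3.
  13 → side 1 (new)  [load 13/16]
  12 → side 2 (new)  [load 12/16]
  11 → side 3 (new)  [load 11/16]
  11 → side 4 (new)  [load 11/16]
  11 → side 5 (new)  [load 11/16]
  10 → side 6 (new)  [load 10/16]
  5 → side 3  [load 16/16]
  5 → side 4  [load 16/16]
  4 → side 2  [load 16/16]
  3 → side 1  [load 16/16]
  3 → side 5  [load 14/16]
6 tape sides opened.

6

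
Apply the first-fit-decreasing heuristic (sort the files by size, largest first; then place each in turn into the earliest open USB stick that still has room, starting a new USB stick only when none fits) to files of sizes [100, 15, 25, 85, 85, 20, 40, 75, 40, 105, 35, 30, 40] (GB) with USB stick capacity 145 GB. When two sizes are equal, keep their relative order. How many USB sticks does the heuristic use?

Sorted descending: 105, 100, 85, 85, 75, 40, 40, 40, 35, 30, 25, 20, 15.
  105 → USB stick 1 (new)  [load 105/145]
  100 → USB stick 2 (new)  [load 100/145]
  85 → USB stick 3 (new)  [load 85/145]
  85 → USB stick 4 (new)  [load 85/145]
  75 → USB stick 5 (new)  [load 75/145]
  40 → USB stick 1  [load 145/145]
  40 → USB stick 2  [load 140/145]
  40 → USB stick 3  [load 125/145]
  35 → USB stick 4  [load 120/145]
  30 → USB stick 5  [load 105/145]
  25 → USB stick 4  [load 145/145]
  20 → USB stick 3  [load 145/145]
  15 → USB stick 5  [load 120/145]
5 USB sticks opened.

5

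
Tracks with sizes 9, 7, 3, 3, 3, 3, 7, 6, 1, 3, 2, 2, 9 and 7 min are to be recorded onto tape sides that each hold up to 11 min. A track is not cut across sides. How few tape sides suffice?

7

Total = 9 + 9 + 7 + 7 + 7 + 6 + 3 + 3 + 3 + 3 + 3 + 2 + 2 + 1 = 65 min.
Lower bound: ⌈65/11⌉ = 6 tape sides.
A packing using 7 tape sides:
  side 1: 9 + 2 = 11
  side 2: 9 + 2 = 11
  side 3: 7 + 3 + 1 = 11
  side 4: 7 + 3 = 10
  side 5: 7 + 3 = 10
  side 6: 6 + 3 = 9
  side 7: 3 = 3
No arrangement into 6 tape sides stays within capacity, so 7 is optimal.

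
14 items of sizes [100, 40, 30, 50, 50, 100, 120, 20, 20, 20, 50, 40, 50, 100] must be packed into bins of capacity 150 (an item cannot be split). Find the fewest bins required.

Total = 120 + 100 + 100 + 100 + 50 + 50 + 50 + 50 + 40 + 40 + 30 + 20 + 20 + 20 = 790.
Lower bound: ⌈790/150⌉ = 6 bins.
A packing using 6 bins:
  bin 1: 120 + 30 = 150
  bin 2: 100 + 50 = 150
  bin 3: 100 + 50 = 150
  bin 4: 100 + 50 = 150
  bin 5: 50 + 40 + 40 + 20 = 150
  bin 6: 20 + 20 = 40
This matches the lower bound, so 6 is optimal.

6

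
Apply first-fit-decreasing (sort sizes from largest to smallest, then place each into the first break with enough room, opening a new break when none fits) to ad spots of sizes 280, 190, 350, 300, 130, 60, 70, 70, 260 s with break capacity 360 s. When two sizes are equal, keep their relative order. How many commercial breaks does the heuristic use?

Sorted descending: 350, 300, 280, 260, 190, 130, 70, 70, 60.
  350 → break 1 (new)  [load 350/360]
  300 → break 2 (new)  [load 300/360]
  280 → break 3 (new)  [load 280/360]
  260 → break 4 (new)  [load 260/360]
  190 → break 5 (new)  [load 190/360]
  130 → break 5  [load 320/360]
  70 → break 3  [load 350/360]
  70 → break 4  [load 330/360]
  60 → break 2  [load 360/360]
5 commercial breaks opened.

5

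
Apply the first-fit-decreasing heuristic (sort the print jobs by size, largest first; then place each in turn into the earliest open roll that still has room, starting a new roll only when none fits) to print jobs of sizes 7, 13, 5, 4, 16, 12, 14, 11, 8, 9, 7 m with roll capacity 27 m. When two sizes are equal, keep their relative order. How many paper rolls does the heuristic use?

Sorted descending: 16, 14, 13, 12, 11, 9, 8, 7, 7, 5, 4.
  16 → roll 1 (new)  [load 16/27]
  14 → roll 2 (new)  [load 14/27]
  13 → roll 2  [load 27/27]
  12 → roll 3 (new)  [load 12/27]
  11 → roll 1  [load 27/27]
  9 → roll 3  [load 21/27]
  8 → roll 4 (new)  [load 8/27]
  7 → roll 4  [load 15/27]
  7 → roll 4  [load 22/27]
  5 → roll 3  [load 26/27]
  4 → roll 4  [load 26/27]
4 paper rolls opened.

4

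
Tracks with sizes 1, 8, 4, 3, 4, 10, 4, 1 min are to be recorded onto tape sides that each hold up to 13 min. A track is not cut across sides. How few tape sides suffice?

3

Total = 10 + 8 + 4 + 4 + 4 + 3 + 1 + 1 = 35 min.
Lower bound: ⌈35/13⌉ = 3 tape sides.
A packing using 3 tape sides:
  side 1: 10 + 3 = 13
  side 2: 8 + 4 + 1 = 13
  side 3: 4 + 4 + 1 = 9
This matches the lower bound, so 3 is optimal.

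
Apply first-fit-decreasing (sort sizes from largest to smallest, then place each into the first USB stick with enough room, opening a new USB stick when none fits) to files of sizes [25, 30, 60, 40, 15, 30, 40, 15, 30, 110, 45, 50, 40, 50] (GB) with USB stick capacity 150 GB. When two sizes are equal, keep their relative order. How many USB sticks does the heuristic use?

4

Sorted descending: 110, 60, 50, 50, 45, 40, 40, 40, 30, 30, 30, 25, 15, 15.
  110 → USB stick 1 (new)  [load 110/150]
  60 → USB stick 2 (new)  [load 60/150]
  50 → USB stick 2  [load 110/150]
  50 → USB stick 3 (new)  [load 50/150]
  45 → USB stick 3  [load 95/150]
  40 → USB stick 1  [load 150/150]
  40 → USB stick 2  [load 150/150]
  40 → USB stick 3  [load 135/150]
  30 → USB stick 4 (new)  [load 30/150]
  30 → USB stick 4  [load 60/150]
  30 → USB stick 4  [load 90/150]
  25 → USB stick 4  [load 115/150]
  15 → USB stick 3  [load 150/150]
  15 → USB stick 4  [load 130/150]
4 USB sticks opened.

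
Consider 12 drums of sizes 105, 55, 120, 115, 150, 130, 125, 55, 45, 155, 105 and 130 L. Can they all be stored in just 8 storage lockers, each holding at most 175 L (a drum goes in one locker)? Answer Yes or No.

No

Total = 1290 L; ⌈1290/175⌉ = 8.
9 drums each exceed half the capacity and cannot share a locker, forcing at least 9 storage lockers.
At least 9 storage lockers are required, but only 8 are allowed.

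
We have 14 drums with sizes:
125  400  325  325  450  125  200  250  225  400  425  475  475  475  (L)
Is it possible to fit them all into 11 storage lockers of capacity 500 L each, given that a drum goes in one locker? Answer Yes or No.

A valid assignment using 11 storage lockers:
  locker 1: 475 = 475
  locker 2: 475 = 475
  locker 3: 475 = 475
  locker 4: 450 = 450
  locker 5: 425 = 425
  locker 6: 400 = 400
  locker 7: 400 = 400
  locker 8: 325 + 125 = 450
  locker 9: 325 + 125 = 450
  locker 10: 250 + 225 = 475
  locker 11: 200 = 200
Every load is within 500 L, so 11 storage lockers suffice.

Yes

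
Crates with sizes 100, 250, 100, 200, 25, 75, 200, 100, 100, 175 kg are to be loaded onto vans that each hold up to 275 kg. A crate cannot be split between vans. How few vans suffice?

Total = 250 + 200 + 200 + 175 + 100 + 100 + 100 + 100 + 75 + 25 = 1325 kg.
Lower bound: ⌈1325/275⌉ = 5 vans.
A packing using 6 vans:
  van 1: 250 + 25 = 275
  van 2: 200 + 75 = 275
  van 3: 200 = 200
  van 4: 175 + 100 = 275
  van 5: 100 + 100 = 200
  van 6: 100 = 100
No arrangement into 5 vans stays within capacity, so 6 is optimal.

6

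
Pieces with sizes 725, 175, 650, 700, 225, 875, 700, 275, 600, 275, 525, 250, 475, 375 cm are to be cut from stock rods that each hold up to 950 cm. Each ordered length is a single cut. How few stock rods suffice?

Total = 875 + 725 + 700 + 700 + 650 + 600 + 525 + 475 + 375 + 275 + 275 + 250 + 225 + 175 = 6825 cm.
Lower bound: ⌈6825/950⌉ = 8 stock rods.
A packing using 8 stock rods:
  stock rod 1: 875 = 875
  stock rod 2: 725 + 225 = 950
  stock rod 3: 700 + 250 = 950
  stock rod 4: 700 + 175 = 875
  stock rod 5: 650 + 275 = 925
  stock rod 6: 600 + 275 = 875
  stock rod 7: 525 + 375 = 900
  stock rod 8: 475 = 475
This matches the lower bound, so 8 is optimal.

8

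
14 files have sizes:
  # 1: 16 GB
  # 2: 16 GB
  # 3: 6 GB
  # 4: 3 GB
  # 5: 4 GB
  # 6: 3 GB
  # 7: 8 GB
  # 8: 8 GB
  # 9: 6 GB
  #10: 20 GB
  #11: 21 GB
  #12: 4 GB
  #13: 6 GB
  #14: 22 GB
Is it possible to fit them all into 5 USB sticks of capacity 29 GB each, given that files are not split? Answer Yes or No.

A valid assignment using 5 USB sticks:
  USB stick 1: 22 + 6 = 28
  USB stick 2: 21 + 8 = 29
  USB stick 3: 20 + 8 = 28
  USB stick 4: 16 + 6 + 4 + 3 = 29
  USB stick 5: 16 + 6 + 4 + 3 = 29
Every load is within 29 GB, so 5 USB sticks suffice.

Yes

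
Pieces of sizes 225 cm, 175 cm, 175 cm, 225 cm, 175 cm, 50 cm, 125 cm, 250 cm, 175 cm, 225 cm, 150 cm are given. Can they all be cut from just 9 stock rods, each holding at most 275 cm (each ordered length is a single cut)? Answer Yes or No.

Yes

A valid assignment using 9 stock rods:
  stock rod 1: 250 = 250
  stock rod 2: 225 + 50 = 275
  stock rod 3: 225 = 225
  stock rod 4: 225 = 225
  stock rod 5: 175 = 175
  stock rod 6: 175 = 175
  stock rod 7: 175 = 175
  stock rod 8: 175 = 175
  stock rod 9: 150 + 125 = 275
Every load is within 275 cm, so 9 stock rods suffice.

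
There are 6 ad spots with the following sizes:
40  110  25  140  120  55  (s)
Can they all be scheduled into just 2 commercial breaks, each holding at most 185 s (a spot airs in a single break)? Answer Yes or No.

Total = 490 s; ⌈490/185⌉ = 3.
At least 3 commercial breaks are required, but only 2 are allowed.

No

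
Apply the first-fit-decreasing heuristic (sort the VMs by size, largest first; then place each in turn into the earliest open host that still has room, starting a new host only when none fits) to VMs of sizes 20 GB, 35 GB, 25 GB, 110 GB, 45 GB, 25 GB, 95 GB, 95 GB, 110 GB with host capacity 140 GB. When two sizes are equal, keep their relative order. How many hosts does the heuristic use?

5

Sorted descending: 110, 110, 95, 95, 45, 35, 25, 25, 20.
  110 → host 1 (new)  [load 110/140]
  110 → host 2 (new)  [load 110/140]
  95 → host 3 (new)  [load 95/140]
  95 → host 4 (new)  [load 95/140]
  45 → host 3  [load 140/140]
  35 → host 4  [load 130/140]
  25 → host 1  [load 135/140]
  25 → host 2  [load 135/140]
  20 → host 5 (new)  [load 20/140]
5 hosts opened.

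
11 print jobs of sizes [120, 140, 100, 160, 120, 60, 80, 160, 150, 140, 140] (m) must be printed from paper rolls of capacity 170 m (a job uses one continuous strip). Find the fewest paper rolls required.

Total = 160 + 160 + 150 + 140 + 140 + 140 + 120 + 120 + 100 + 80 + 60 = 1370 m.
Lower bound: ⌈1370/170⌉ = 9 paper rolls.
A packing using 10 paper rolls:
  roll 1: 160 = 160
  roll 2: 160 = 160
  roll 3: 150 = 150
  roll 4: 140 = 140
  roll 5: 140 = 140
  roll 6: 140 = 140
  roll 7: 120 = 120
  roll 8: 120 = 120
  roll 9: 100 + 60 = 160
  roll 10: 80 = 80
No arrangement into 9 paper rolls stays within capacity, so 10 is optimal.

10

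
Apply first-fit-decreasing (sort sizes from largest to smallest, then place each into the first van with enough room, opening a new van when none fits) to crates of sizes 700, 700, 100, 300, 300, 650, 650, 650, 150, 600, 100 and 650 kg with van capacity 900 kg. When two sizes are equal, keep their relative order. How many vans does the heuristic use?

Sorted descending: 700, 700, 650, 650, 650, 650, 600, 300, 300, 150, 100, 100.
  700 → van 1 (new)  [load 700/900]
  700 → van 2 (new)  [load 700/900]
  650 → van 3 (new)  [load 650/900]
  650 → van 4 (new)  [load 650/900]
  650 → van 5 (new)  [load 650/900]
  650 → van 6 (new)  [load 650/900]
  600 → van 7 (new)  [load 600/900]
  300 → van 7  [load 900/900]
  300 → van 8 (new)  [load 300/900]
  150 → van 1  [load 850/900]
  100 → van 2  [load 800/900]
  100 → van 2  [load 900/900]
8 vans opened.

8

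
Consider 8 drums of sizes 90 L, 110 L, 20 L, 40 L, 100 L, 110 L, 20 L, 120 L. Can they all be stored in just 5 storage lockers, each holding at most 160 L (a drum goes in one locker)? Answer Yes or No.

Yes

A valid assignment using 5 storage lockers:
  locker 1: 120 + 40 = 160
  locker 2: 110 + 20 + 20 = 150
  locker 3: 110 = 110
  locker 4: 100 = 100
  locker 5: 90 = 90
Every load is within 160 L, so 5 storage lockers suffice.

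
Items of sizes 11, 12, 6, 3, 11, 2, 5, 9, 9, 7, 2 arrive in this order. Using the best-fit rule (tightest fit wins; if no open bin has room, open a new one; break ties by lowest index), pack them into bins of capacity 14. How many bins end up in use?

7

  11 → bin 1 (new)  [load 11/14]
  12 → bin 2 (new)  [load 12/14]
  6 → bin 3 (new)  [load 6/14]
  3 → bin 1  [load 14/14]
  11 → bin 4 (new)  [load 11/14]
  2 → bin 2  [load 14/14]
  5 → bin 3  [load 11/14]
  9 → bin 5 (new)  [load 9/14]
  9 → bin 6 (new)  [load 9/14]
  7 → bin 7 (new)  [load 7/14]
  2 → bin 3  [load 13/14]
7 bins opened.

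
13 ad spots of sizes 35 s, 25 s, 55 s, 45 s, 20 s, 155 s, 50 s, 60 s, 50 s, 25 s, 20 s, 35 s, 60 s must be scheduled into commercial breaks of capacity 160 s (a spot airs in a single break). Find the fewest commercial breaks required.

Total = 155 + 60 + 60 + 55 + 50 + 50 + 45 + 35 + 35 + 25 + 25 + 20 + 20 = 635 s.
Lower bound: ⌈635/160⌉ = 4 commercial breaks.
A packing using 4 commercial breaks:
  break 1: 155 = 155
  break 2: 60 + 60 + 20 + 20 = 160
  break 3: 55 + 45 + 35 + 25 = 160
  break 4: 50 + 50 + 35 + 25 = 160
This matches the lower bound, so 4 is optimal.

4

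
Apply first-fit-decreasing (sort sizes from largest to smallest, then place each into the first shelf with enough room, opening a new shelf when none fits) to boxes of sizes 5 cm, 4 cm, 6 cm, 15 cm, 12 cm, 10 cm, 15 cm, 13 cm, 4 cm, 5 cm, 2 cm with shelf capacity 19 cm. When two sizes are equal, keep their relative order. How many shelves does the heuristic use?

Sorted descending: 15, 15, 13, 12, 10, 6, 5, 5, 4, 4, 2.
  15 → shelf 1 (new)  [load 15/19]
  15 → shelf 2 (new)  [load 15/19]
  13 → shelf 3 (new)  [load 13/19]
  12 → shelf 4 (new)  [load 12/19]
  10 → shelf 5 (new)  [load 10/19]
  6 → shelf 3  [load 19/19]
  5 → shelf 4  [load 17/19]
  5 → shelf 5  [load 15/19]
  4 → shelf 1  [load 19/19]
  4 → shelf 2  [load 19/19]
  2 → shelf 4  [load 19/19]
5 shelves opened.

5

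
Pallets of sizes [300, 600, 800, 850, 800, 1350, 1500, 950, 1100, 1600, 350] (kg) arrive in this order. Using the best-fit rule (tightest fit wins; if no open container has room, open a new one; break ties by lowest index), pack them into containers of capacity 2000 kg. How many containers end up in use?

  300 → container 1 (new)  [load 300/2000]
  600 → container 1  [load 900/2000]
  800 → container 1  [load 1700/2000]
  850 → container 2 (new)  [load 850/2000]
  800 → container 2  [load 1650/2000]
  1350 → container 3 (new)  [load 1350/2000]
  1500 → container 4 (new)  [load 1500/2000]
  950 → container 5 (new)  [load 950/2000]
  1100 → container 6 (new)  [load 1100/2000]
  1600 → container 7 (new)  [load 1600/2000]
  350 → container 2  [load 2000/2000]
7 containers opened.

7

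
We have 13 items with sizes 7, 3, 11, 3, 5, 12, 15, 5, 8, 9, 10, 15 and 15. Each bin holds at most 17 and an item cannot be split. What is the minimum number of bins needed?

Total = 15 + 15 + 15 + 12 + 11 + 10 + 9 + 8 + 7 + 5 + 5 + 3 + 3 = 118.
Lower bound: ⌈118/17⌉ = 7 bins.
A packing using 8 bins:
  bin 1: 15 = 15
  bin 2: 15 = 15
  bin 3: 15 = 15
  bin 4: 12 + 5 = 17
  bin 5: 11 + 5 = 16
  bin 6: 10 + 7 = 17
  bin 7: 9 + 8 = 17
  bin 8: 3 + 3 = 6
No arrangement into 7 bins stays within capacity, so 8 is optimal.

8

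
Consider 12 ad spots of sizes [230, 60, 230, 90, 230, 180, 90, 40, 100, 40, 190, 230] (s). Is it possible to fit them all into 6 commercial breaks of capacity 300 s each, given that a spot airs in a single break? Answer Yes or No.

No

Total = 1710 s; ⌈1710/300⌉ = 6.
The bound of 6 does not rule out 6, but exhaustive search shows no assignment into 6 commercial breaks of capacity 300 s exists — the minimum is 7.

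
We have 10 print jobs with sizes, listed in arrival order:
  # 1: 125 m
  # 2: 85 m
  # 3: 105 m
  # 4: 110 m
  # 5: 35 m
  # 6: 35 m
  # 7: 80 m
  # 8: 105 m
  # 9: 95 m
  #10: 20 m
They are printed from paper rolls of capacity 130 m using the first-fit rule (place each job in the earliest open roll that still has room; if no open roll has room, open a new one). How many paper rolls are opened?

7

  125 → roll 1 (new)  [load 125/130]
  85 → roll 2 (new)  [load 85/130]
  105 → roll 3 (new)  [load 105/130]
  110 → roll 4 (new)  [load 110/130]
  35 → roll 2  [load 120/130]
  35 → roll 5 (new)  [load 35/130]
  80 → roll 5  [load 115/130]
  105 → roll 6 (new)  [load 105/130]
  95 → roll 7 (new)  [load 95/130]
  20 → roll 3  [load 125/130]
7 paper rolls opened.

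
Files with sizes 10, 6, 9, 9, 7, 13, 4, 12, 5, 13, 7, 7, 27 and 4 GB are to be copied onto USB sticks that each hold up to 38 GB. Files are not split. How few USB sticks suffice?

4

Total = 27 + 13 + 13 + 12 + 10 + 9 + 9 + 7 + 7 + 7 + 6 + 5 + 4 + 4 = 133 GB.
Lower bound: ⌈133/38⌉ = 4 USB sticks.
A packing using 4 USB sticks:
  USB stick 1: 27 + 10 = 37
  USB stick 2: 13 + 13 + 12 = 38
  USB stick 3: 9 + 9 + 7 + 7 + 6 = 38
  USB stick 4: 7 + 5 + 4 + 4 = 20
This matches the lower bound, so 4 is optimal.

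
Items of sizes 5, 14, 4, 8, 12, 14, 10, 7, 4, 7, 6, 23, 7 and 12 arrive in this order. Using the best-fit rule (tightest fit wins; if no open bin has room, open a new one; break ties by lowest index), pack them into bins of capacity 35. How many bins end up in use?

4

  5 → bin 1 (new)  [load 5/35]
  14 → bin 1  [load 19/35]
  4 → bin 1  [load 23/35]
  8 → bin 1  [load 31/35]
  12 → bin 2 (new)  [load 12/35]
  14 → bin 2  [load 26/35]
  10 → bin 3 (new)  [load 10/35]
  7 → bin 2  [load 33/35]
  4 → bin 1  [load 35/35]
  7 → bin 3  [load 17/35]
  6 → bin 3  [load 23/35]
  23 → bin 4 (new)  [load 23/35]
  7 → bin 3  [load 30/35]
  12 → bin 4  [load 35/35]
4 bins opened.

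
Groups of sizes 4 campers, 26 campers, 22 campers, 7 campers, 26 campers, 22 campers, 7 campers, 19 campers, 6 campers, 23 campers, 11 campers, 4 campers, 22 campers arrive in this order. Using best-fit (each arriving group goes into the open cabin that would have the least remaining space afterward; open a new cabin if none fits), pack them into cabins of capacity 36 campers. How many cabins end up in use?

7

  4 → cabin 1 (new)  [load 4/36]
  26 → cabin 1  [load 30/36]
  22 → cabin 2 (new)  [load 22/36]
  7 → cabin 2  [load 29/36]
  26 → cabin 3 (new)  [load 26/36]
  22 → cabin 4 (new)  [load 22/36]
  7 → cabin 2  [load 36/36]
  19 → cabin 5 (new)  [load 19/36]
  6 → cabin 1  [load 36/36]
  23 → cabin 6 (new)  [load 23/36]
  11 → cabin 6  [load 34/36]
  4 → cabin 3  [load 30/36]
  22 → cabin 7 (new)  [load 22/36]
7 cabins opened.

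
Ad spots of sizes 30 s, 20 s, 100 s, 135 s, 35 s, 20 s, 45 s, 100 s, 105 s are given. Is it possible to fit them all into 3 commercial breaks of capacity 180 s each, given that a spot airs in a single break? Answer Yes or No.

Total = 590 s; ⌈590/180⌉ = 4.
At least 4 commercial breaks are required, but only 3 are allowed.

No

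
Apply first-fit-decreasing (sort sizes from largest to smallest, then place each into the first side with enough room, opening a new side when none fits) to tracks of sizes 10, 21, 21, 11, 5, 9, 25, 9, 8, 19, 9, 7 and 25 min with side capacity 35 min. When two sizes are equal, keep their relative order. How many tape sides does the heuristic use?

Sorted descending: 25, 25, 21, 21, 19, 11, 10, 9, 9, 9, 8, 7, 5.
  25 → side 1 (new)  [load 25/35]
  25 → side 2 (new)  [load 25/35]
  21 → side 3 (new)  [load 21/35]
  21 → side 4 (new)  [load 21/35]
  19 → side 5 (new)  [load 19/35]
  11 → side 3  [load 32/35]
  10 → side 1  [load 35/35]
  9 → side 2  [load 34/35]
  9 → side 4  [load 30/35]
  9 → side 5  [load 28/35]
  8 → side 6 (new)  [load 8/35]
  7 → side 5  [load 35/35]
  5 → side 4  [load 35/35]
6 tape sides opened.

6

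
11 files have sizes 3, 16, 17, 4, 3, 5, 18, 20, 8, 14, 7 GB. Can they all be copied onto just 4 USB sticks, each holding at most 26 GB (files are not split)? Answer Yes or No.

Total = 115 GB; ⌈115/26⌉ = 5.
At least 5 USB sticks are required, but only 4 are allowed.

No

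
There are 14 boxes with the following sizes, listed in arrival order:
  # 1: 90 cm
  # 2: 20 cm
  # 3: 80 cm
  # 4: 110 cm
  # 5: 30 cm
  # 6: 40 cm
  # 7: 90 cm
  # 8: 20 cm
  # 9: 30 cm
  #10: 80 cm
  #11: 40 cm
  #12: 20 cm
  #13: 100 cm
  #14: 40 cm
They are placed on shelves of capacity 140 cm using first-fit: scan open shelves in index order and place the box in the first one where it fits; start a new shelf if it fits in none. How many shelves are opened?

  90 → shelf 1 (new)  [load 90/140]
  20 → shelf 1  [load 110/140]
  80 → shelf 2 (new)  [load 80/140]
  110 → shelf 3 (new)  [load 110/140]
  30 → shelf 1  [load 140/140]
  40 → shelf 2  [load 120/140]
  90 → shelf 4 (new)  [load 90/140]
  20 → shelf 2  [load 140/140]
  30 → shelf 3  [load 140/140]
  80 → shelf 5 (new)  [load 80/140]
  40 → shelf 4  [load 130/140]
  20 → shelf 5  [load 100/140]
  100 → shelf 6 (new)  [load 100/140]
  40 → shelf 5  [load 140/140]
6 shelves opened.

6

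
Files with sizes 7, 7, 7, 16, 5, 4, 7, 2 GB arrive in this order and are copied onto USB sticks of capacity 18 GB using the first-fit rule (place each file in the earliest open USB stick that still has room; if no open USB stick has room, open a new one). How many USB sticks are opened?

  7 → USB stick 1 (new)  [load 7/18]
  7 → USB stick 1  [load 14/18]
  7 → USB stick 2 (new)  [load 7/18]
  16 → USB stick 3 (new)  [load 16/18]
  5 → USB stick 2  [load 12/18]
  4 → USB stick 1  [load 18/18]
  7 → USB stick 4 (new)  [load 7/18]
  2 → USB stick 2  [load 14/18]
4 USB sticks opened.

4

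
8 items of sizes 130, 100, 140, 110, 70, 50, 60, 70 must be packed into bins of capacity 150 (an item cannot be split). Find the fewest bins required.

6

Total = 140 + 130 + 110 + 100 + 70 + 70 + 60 + 50 = 730.
Lower bound: ⌈730/150⌉ = 5 bins.
A packing using 6 bins:
  bin 1: 140 = 140
  bin 2: 130 = 130
  bin 3: 110 = 110
  bin 4: 100 + 50 = 150
  bin 5: 70 + 70 = 140
  bin 6: 60 = 60
No arrangement into 5 bins stays within capacity, so 6 is optimal.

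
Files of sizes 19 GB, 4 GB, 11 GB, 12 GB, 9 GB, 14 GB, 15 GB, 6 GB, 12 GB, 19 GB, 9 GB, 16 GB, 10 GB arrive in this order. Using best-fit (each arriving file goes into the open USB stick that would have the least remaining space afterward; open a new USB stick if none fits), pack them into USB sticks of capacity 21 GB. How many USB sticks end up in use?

9

  19 → USB stick 1 (new)  [load 19/21]
  4 → USB stick 2 (new)  [load 4/21]
  11 → USB stick 2  [load 15/21]
  12 → USB stick 3 (new)  [load 12/21]
  9 → USB stick 3  [load 21/21]
  14 → USB stick 4 (new)  [load 14/21]
  15 → USB stick 5 (new)  [load 15/21]
  6 → USB stick 2  [load 21/21]
  12 → USB stick 6 (new)  [load 12/21]
  19 → USB stick 7 (new)  [load 19/21]
  9 → USB stick 6  [load 21/21]
  16 → USB stick 8 (new)  [load 16/21]
  10 → USB stick 9 (new)  [load 10/21]
9 USB sticks opened.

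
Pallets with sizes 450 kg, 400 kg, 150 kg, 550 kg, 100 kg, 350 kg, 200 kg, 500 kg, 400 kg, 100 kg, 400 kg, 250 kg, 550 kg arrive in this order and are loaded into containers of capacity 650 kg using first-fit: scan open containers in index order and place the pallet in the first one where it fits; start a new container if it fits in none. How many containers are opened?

8

  450 → container 1 (new)  [load 450/650]
  400 → container 2 (new)  [load 400/650]
  150 → container 1  [load 600/650]
  550 → container 3 (new)  [load 550/650]
  100 → container 2  [load 500/650]
  350 → container 4 (new)  [load 350/650]
  200 → container 4  [load 550/650]
  500 → container 5 (new)  [load 500/650]
  400 → container 6 (new)  [load 400/650]
  100 → container 2  [load 600/650]
  400 → container 7 (new)  [load 400/650]
  250 → container 6  [load 650/650]
  550 → container 8 (new)  [load 550/650]
8 containers opened.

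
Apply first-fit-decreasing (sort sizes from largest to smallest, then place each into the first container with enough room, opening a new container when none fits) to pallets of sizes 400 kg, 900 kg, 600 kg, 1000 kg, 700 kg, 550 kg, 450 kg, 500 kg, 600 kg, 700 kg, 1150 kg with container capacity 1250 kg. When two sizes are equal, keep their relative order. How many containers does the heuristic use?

Sorted descending: 1150, 1000, 900, 700, 700, 600, 600, 550, 500, 450, 400.
  1150 → container 1 (new)  [load 1150/1250]
  1000 → container 2 (new)  [load 1000/1250]
  900 → container 3 (new)  [load 900/1250]
  700 → container 4 (new)  [load 700/1250]
  700 → container 5 (new)  [load 700/1250]
  600 → container 6 (new)  [load 600/1250]
  600 → container 6  [load 1200/1250]
  550 → container 4  [load 1250/1250]
  500 → container 5  [load 1200/1250]
  450 → container 7 (new)  [load 450/1250]
  400 → container 7  [load 850/1250]
7 containers opened.

7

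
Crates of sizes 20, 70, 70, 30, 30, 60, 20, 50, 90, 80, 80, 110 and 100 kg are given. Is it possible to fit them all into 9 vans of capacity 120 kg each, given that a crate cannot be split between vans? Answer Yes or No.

Yes

A valid assignment using 8 vans:
  van 1: 110 = 110
  van 2: 100 + 20 = 120
  van 3: 90 + 30 = 120
  van 4: 80 + 30 = 110
  van 5: 80 + 20 = 100
  van 6: 70 + 50 = 120
  van 7: 70 = 70
  van 8: 60 = 60
That uses only 8 ≤ 9, so 9 vans are enough.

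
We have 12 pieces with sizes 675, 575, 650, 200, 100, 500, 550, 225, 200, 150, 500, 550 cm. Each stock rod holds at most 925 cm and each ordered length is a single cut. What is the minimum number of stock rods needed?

7

Total = 675 + 650 + 575 + 550 + 550 + 500 + 500 + 225 + 200 + 200 + 150 + 100 = 4875 cm.
Lower bound: ⌈4875/925⌉ = 6 stock rods.
Also, 7 pieces each exceed 925/2 cm, and no two of those can share a stock rod, so at least 7 stock rods are needed.
A packing using 7 stock rods:
  stock rod 1: 675 + 225 = 900
  stock rod 2: 650 + 200 = 850
  stock rod 3: 575 + 200 + 150 = 925
  stock rod 4: 550 + 100 = 650
  stock rod 5: 550 = 550
  stock rod 6: 500 = 500
  stock rod 7: 500 = 500
This matches the lower bound, so 7 is optimal.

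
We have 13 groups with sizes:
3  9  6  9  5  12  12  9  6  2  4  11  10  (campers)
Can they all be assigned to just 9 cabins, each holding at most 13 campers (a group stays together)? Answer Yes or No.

Yes

A valid assignment using 9 cabins:
  cabin 1: 12 = 12
  cabin 2: 12 = 12
  cabin 3: 11 + 2 = 13
  cabin 4: 10 + 3 = 13
  cabin 5: 9 + 4 = 13
  cabin 6: 9 = 9
  cabin 7: 9 = 9
  cabin 8: 6 + 6 = 12
  cabin 9: 5 = 5
Every load is within 13 campers, so 9 cabins suffice.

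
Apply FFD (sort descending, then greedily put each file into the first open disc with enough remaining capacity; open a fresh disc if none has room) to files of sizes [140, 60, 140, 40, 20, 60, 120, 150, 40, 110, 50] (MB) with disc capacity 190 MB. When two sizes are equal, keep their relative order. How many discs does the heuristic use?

5

Sorted descending: 150, 140, 140, 120, 110, 60, 60, 50, 40, 40, 20.
  150 → disc 1 (new)  [load 150/190]
  140 → disc 2 (new)  [load 140/190]
  140 → disc 3 (new)  [load 140/190]
  120 → disc 4 (new)  [load 120/190]
  110 → disc 5 (new)  [load 110/190]
  60 → disc 4  [load 180/190]
  60 → disc 5  [load 170/190]
  50 → disc 2  [load 190/190]
  40 → disc 1  [load 190/190]
  40 → disc 3  [load 180/190]
  20 → disc 5  [load 190/190]
5 discs opened.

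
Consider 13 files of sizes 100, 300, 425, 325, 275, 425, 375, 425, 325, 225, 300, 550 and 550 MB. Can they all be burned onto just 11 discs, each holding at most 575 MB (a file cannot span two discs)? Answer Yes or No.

Yes

A valid assignment using 10 discs:
  disc 1: 550 = 550
  disc 2: 550 = 550
  disc 3: 425 + 100 = 525
  disc 4: 425 = 425
  disc 5: 425 = 425
  disc 6: 375 = 375
  disc 7: 325 + 225 = 550
  disc 8: 325 = 325
  disc 9: 300 + 275 = 575
  disc 10: 300 = 300
That uses only 10 ≤ 11, so 11 discs are enough.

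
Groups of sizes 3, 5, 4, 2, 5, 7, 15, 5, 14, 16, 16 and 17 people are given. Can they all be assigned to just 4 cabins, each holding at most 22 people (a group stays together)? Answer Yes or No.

Total = 109 people; ⌈109/22⌉ = 5.
At least 5 cabins are required, but only 4 are allowed.

No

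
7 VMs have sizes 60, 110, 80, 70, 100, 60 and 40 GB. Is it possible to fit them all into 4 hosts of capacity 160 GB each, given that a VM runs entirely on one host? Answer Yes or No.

A valid assignment using 4 hosts:
  host 1: 110 + 40 = 150
  host 2: 100 + 60 = 160
  host 3: 80 + 70 = 150
  host 4: 60 = 60
Every load is within 160 GB, so 4 hosts suffice.

Yes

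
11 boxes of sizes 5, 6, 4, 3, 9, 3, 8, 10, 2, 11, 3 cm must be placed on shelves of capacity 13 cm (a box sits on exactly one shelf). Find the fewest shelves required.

Total = 11 + 10 + 9 + 8 + 6 + 5 + 4 + 3 + 3 + 3 + 2 = 64 cm.
Lower bound: ⌈64/13⌉ = 5 shelves.
A packing using 5 shelves:
  shelf 1: 11 + 2 = 13
  shelf 2: 10 + 3 = 13
  shelf 3: 9 + 4 = 13
  shelf 4: 8 + 5 = 13
  shelf 5: 6 + 3 + 3 = 12
This matches the lower bound, so 5 is optimal.

5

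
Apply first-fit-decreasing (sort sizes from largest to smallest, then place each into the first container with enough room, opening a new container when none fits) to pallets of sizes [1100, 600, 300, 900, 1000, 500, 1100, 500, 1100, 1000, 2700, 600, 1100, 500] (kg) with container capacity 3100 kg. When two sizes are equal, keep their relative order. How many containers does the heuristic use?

Sorted descending: 2700, 1100, 1100, 1100, 1100, 1000, 1000, 900, 600, 600, 500, 500, 500, 300.
  2700 → container 1 (new)  [load 2700/3100]
  1100 → container 2 (new)  [load 1100/3100]
  1100 → container 2  [load 2200/3100]
  1100 → container 3 (new)  [load 1100/3100]
  1100 → container 3  [load 2200/3100]
  1000 → container 4 (new)  [load 1000/3100]
  1000 → container 4  [load 2000/3100]
  900 → container 2  [load 3100/3100]
  600 → container 3  [load 2800/3100]
  600 → container 4  [load 2600/3100]
  500 → container 4  [load 3100/3100]
  500 → container 5 (new)  [load 500/3100]
  500 → container 5  [load 1000/3100]
  300 → container 1  [load 3000/3100]
5 containers opened.

5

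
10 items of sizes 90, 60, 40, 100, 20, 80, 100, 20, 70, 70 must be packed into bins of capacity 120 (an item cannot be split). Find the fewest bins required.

Total = 100 + 100 + 90 + 80 + 70 + 70 + 60 + 40 + 20 + 20 = 650.
Lower bound: ⌈650/120⌉ = 6 bins.
A packing using 7 bins:
  bin 1: 100 + 20 = 120
  bin 2: 100 + 20 = 120
  bin 3: 90 = 90
  bin 4: 80 + 40 = 120
  bin 5: 70 = 70
  bin 6: 70 = 70
  bin 7: 60 = 60
No arrangement into 6 bins stays within capacity, so 7 is optimal.

7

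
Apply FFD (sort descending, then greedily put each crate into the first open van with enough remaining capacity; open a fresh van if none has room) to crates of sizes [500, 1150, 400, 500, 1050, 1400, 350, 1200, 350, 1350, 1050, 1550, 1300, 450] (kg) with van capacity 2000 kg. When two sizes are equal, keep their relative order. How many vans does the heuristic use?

8

Sorted descending: 1550, 1400, 1350, 1300, 1200, 1150, 1050, 1050, 500, 500, 450, 400, 350, 350.
  1550 → van 1 (new)  [load 1550/2000]
  1400 → van 2 (new)  [load 1400/2000]
  1350 → van 3 (new)  [load 1350/2000]
  1300 → van 4 (new)  [load 1300/2000]
  1200 → van 5 (new)  [load 1200/2000]
  1150 → van 6 (new)  [load 1150/2000]
  1050 → van 7 (new)  [load 1050/2000]
  1050 → van 8 (new)  [load 1050/2000]
  500 → van 2  [load 1900/2000]
  500 → van 3  [load 1850/2000]
  450 → van 1  [load 2000/2000]
  400 → van 4  [load 1700/2000]
  350 → van 5  [load 1550/2000]
  350 → van 5  [load 1900/2000]
8 vans opened.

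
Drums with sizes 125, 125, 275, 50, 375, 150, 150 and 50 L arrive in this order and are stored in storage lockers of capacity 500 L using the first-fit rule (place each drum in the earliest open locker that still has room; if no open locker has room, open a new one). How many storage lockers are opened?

3

  125 → locker 1 (new)  [load 125/500]
  125 → locker 1  [load 250/500]
  275 → locker 2 (new)  [load 275/500]
  50 → locker 1  [load 300/500]
  375 → locker 3 (new)  [load 375/500]
  150 → locker 1  [load 450/500]
  150 → locker 2  [load 425/500]
  50 → locker 1  [load 500/500]
3 storage lockers opened.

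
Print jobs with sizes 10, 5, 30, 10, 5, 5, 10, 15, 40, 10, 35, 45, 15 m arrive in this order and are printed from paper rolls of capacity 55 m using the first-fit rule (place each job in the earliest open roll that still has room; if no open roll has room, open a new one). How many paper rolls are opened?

  10 → roll 1 (new)  [load 10/55]
  5 → roll 1  [load 15/55]
  30 → roll 1  [load 45/55]
  10 → roll 1  [load 55/55]
  5 → roll 2 (new)  [load 5/55]
  5 → roll 2  [load 10/55]
  10 → roll 2  [load 20/55]
  15 → roll 2  [load 35/55]
  40 → roll 3 (new)  [load 40/55]
  10 → roll 2  [load 45/55]
  35 → roll 4 (new)  [load 35/55]
  45 → roll 5 (new)  [load 45/55]
  15 → roll 3  [load 55/55]
5 paper rolls opened.

5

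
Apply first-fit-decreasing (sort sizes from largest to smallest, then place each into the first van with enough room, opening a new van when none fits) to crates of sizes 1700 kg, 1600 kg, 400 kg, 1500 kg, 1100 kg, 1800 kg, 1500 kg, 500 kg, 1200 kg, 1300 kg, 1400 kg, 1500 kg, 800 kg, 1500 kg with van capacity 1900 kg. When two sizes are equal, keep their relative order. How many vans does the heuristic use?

Sorted descending: 1800, 1700, 1600, 1500, 1500, 1500, 1500, 1400, 1300, 1200, 1100, 800, 500, 400.
  1800 → van 1 (new)  [load 1800/1900]
  1700 → van 2 (new)  [load 1700/1900]
  1600 → van 3 (new)  [load 1600/1900]
  1500 → van 4 (new)  [load 1500/1900]
  1500 → van 5 (new)  [load 1500/1900]
  1500 → van 6 (new)  [load 1500/1900]
  1500 → van 7 (new)  [load 1500/1900]
  1400 → van 8 (new)  [load 1400/1900]
  1300 → van 9 (new)  [load 1300/1900]
  1200 → van 10 (new)  [load 1200/1900]
  1100 → van 11 (new)  [load 1100/1900]
  800 → van 11  [load 1900/1900]
  500 → van 8  [load 1900/1900]
  400 → van 4  [load 1900/1900]
11 vans opened.

11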